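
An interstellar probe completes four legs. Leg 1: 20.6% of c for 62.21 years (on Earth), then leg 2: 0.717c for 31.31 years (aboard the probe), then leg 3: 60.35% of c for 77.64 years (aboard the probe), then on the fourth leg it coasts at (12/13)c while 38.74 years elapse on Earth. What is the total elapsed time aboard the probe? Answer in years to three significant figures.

τ = 185 years

Leg 1: β = 0.206; γ = 1/√(1 − 0.206²) = 1/√0.9576 = 1.022; τ_1 = 62.21/1.022 = 60.88 years.
Leg 2: 31.31 years is already measured aboard the probe.
Leg 3: 77.64 years is already measured aboard the probe.
Leg 4: γ = 1/√(1 − (12/13)²) = 13/5 = 2.600; τ_4 = 38.74/2.600 = 14.90 years.
Total: 60.88 + 31.31 + 77.64 + 14.90 years.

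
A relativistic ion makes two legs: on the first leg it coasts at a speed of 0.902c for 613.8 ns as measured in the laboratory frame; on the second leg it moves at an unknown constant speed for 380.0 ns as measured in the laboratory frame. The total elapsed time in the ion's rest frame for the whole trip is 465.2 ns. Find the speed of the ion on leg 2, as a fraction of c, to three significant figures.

Leg 1: γ = 1/√(1 − 0.902²) = 1/√0.1864 = 2.316; τ_1 = 613.8/2.316 = 265.0 ns.
Leg 2: speed unknown; τ_2 = 380.0/γ_2.
Total proper time: 265.0 + τ_2 = 465.2, so τ_2 = 465.2 − 265.0 = 200.2 ns.
γ_2 = 380.0/200.2 = 1.898; β = √(1 − 1/γ²) = √0.7224.

β = 0.850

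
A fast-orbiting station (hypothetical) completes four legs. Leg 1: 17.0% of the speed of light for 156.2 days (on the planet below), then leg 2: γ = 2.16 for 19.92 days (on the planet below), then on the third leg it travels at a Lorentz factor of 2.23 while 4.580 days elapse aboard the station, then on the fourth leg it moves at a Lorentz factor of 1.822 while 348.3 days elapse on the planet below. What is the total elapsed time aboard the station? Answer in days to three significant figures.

τ = 359 days

Leg 1: β = 0.170; γ = 1/√(1 − 0.170²) = 1/√0.9711 = 1.015; τ_1 = 156.2/1.015 = 153.9 days.
Leg 2: γ = 2.16; τ_2 = 19.92/2.160 = 9.222 days.
Leg 3: 4.580 days is already measured aboard the station.
Leg 4: γ = 1.822; τ_4 = 348.3/1.822 = 191.2 days.
Total: 153.9 + 9.222 + 4.580 + 191.2 days.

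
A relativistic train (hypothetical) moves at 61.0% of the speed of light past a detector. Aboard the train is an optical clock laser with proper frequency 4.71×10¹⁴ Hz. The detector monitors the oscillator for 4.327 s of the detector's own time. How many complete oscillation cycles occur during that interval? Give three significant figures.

N = 1.61×10¹⁵

β = 0.610; γ = 1/√(1 − 0.610²) = 1/√0.6279 = 1.262
During 4.327 s of lab time, the oscillator's proper time advances by τ = Δt/γ = 4.327/1.262 = 3.429 s = 3.429×10⁰ s.
N = f × τ = 4.71×10¹⁴ × 3.429×10⁰ = 1.615×10¹⁵.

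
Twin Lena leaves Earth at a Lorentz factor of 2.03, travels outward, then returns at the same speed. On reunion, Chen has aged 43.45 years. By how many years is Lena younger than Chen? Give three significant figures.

Δt − τ = 22.0 years

γ = 2.03
Lena's elapsed proper time: τ = 43.45/2.030 = 21.40 years.
Age gap = Δt − τ = 43.45 − 21.40 years.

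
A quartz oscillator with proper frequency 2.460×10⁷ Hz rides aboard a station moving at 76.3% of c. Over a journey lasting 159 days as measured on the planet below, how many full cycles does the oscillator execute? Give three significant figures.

N = 2.18×10¹⁴

β = 0.763; γ = 1/√(1 − 0.763²) = 1/√0.4178 = 1.547
The oscillator's own cycle count is N = f × τ where τ is the proper time aboard the station. τ = Δt/γ = 159/1.547 = 102.8 days = 8.880×10⁶ s.
N = 2.460×10⁷ × 8.880×10⁶ = 2.184×10¹⁴.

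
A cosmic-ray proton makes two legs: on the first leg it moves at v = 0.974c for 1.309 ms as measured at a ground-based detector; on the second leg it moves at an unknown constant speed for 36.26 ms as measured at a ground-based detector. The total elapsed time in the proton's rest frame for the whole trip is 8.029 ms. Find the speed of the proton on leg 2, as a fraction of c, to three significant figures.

Leg 1: γ = 1/√(1 − 0.974²) = 1/√0.05132 = 4.414; τ_1 = 1.309/4.414 = 0.2966 ms.
Leg 2: speed unknown; τ_2 = 36.26/γ_2.
Total proper time: 0.2966 + τ_2 = 8.029, so τ_2 = 8.029 − 0.2966 = 7.732 ms.
γ_2 = 36.26/7.732 = 4.689; β = √(1 − 1/γ²) = √0.9545.

β = 0.977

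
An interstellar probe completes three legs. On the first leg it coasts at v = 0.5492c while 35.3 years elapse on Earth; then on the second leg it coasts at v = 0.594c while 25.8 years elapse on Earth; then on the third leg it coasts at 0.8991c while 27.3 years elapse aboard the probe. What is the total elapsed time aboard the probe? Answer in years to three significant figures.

Leg 1: γ = 1/√(1 − 0.5492²) = 1/√0.6984 = 1.197; τ_1 = 35.3/1.197 = 29.50 years.
Leg 2: γ = 1/√(1 − 0.594²) = 1/√0.6472 = 1.243; τ_2 = 25.8/1.243 = 20.76 years.
Leg 3: 27.3 years is already measured aboard the probe.
Total: 29.50 + 20.76 + 27.30 years.

τ = 77.6 years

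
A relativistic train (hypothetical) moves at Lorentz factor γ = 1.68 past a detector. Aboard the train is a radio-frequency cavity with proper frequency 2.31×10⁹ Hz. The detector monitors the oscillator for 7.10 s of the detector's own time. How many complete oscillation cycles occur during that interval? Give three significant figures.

γ = 1.68
During 7.10 s of lab time, the oscillator's proper time advances by τ = Δt/γ = 7.10/1.680 = 4.226 s = 4.226×10⁰ s.
N = f × τ = 2.31×10⁹ × 4.226×10⁰ = 9.762×10⁹.

N = 9.76×10⁹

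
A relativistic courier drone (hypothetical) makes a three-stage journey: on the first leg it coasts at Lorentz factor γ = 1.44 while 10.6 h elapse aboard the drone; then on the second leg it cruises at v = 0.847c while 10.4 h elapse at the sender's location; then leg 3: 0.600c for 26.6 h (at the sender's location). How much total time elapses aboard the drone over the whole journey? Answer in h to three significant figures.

τ = 37.4 h

Leg 1: 10.6 h is already measured aboard the drone.
Leg 2: γ = 1/√(1 − 0.847²) = 1/√0.2826 = 1.881; τ_2 = 10.4/1.881 = 5.529 h.
Leg 3: γ = 1/√(1 − 0.600²) = 5/4 = 1.250; τ_3 = 26.6/1.250 = 21.28 h.
Total: 10.60 + 5.529 + 21.28 h.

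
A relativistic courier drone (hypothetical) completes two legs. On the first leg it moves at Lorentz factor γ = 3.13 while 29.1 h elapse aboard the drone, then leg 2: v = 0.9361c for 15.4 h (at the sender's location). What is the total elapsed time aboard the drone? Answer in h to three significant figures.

Leg 1: 29.1 h is already measured aboard the drone.
Leg 2: γ = 1/√(1 − 0.9361²) = 1/√0.1237 = 2.843; τ_2 = 15.4/2.843 = 5.417 h.
Total: 29.10 + 5.417 h.

τ = 34.5 h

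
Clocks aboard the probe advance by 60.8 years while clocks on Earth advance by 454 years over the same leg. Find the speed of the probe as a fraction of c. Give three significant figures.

β = 0.991

The proper time is measured aboard the probe (both events occur at the probe's location); Δt is measured on Earth. γ = Δt/τ = 454/60.8 = 7.467.
β = √(1 − 1/γ²) = √(1 − 0.01793) = √0.9821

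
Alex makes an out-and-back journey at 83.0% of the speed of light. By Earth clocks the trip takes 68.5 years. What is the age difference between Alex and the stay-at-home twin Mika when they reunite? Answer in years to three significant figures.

Δt − τ = 30.3 years

β = 0.830; γ = 1/√(1 − 0.830²) = 1/√0.3111 = 1.793
Alex's elapsed proper time: τ = 68.5/1.793 = 38.21 years.
Age gap = Δt − τ = 68.5 − 38.21 years.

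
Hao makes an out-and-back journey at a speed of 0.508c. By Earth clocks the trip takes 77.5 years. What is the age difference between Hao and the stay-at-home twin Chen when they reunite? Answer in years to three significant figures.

γ = 1/√(1 − 0.508²) = 1/√0.7419 = 1.161
Hao's elapsed proper time: τ = 77.5/1.161 = 66.76 years.
Age gap = Δt − τ = 77.5 − 66.76 years.

Δt − τ = 10.7 years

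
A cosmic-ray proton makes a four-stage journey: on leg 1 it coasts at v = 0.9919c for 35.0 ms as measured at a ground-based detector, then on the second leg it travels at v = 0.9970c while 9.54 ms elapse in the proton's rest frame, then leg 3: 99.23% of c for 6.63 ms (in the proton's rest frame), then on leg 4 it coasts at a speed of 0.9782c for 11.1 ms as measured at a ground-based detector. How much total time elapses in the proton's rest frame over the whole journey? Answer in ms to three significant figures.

Leg 1: γ = 1/√(1 − 0.9919²) = 1/√0.01613 = 7.873; τ_1 = 35.0/7.873 = 4.446 ms.
Leg 2: 9.54 ms is already measured in the proton's rest frame.
Leg 3: 6.63 ms is already measured in the proton's rest frame.
Leg 4: γ = 1/√(1 − 0.9782²) = 1/√0.04312 = 4.815; τ_4 = 11.1/4.815 = 2.305 ms.
Total: 4.446 + 9.540 + 6.630 + 2.305 ms.

τ = 22.9 ms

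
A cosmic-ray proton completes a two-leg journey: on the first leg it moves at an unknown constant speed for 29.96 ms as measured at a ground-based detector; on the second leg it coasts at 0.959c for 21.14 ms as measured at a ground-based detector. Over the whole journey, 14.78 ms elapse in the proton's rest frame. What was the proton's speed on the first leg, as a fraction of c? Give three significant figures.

β = 0.956

Leg 1: speed unknown; τ_1 = 29.96/γ_1.
Leg 2: γ = 1/√(1 − 0.959²) = 1/√0.08032 = 3.529; τ_2 = 21.14/3.529 = 5.991 ms.
Total proper time: τ_1 + 5.991 = 14.78, so τ_1 = 14.78 − 5.991 = 8.789 ms.
γ_1 = 29.96/8.789 = 3.409; β = √(1 − 1/γ²) = √0.9139.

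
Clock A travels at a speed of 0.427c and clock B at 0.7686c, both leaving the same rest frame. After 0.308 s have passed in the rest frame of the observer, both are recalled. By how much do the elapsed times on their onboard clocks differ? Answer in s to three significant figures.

A: γ = 1/√(1 − 0.427²) = 1/√0.8177 = 1.106; τ_A = 0.308/1.106 = 0.2785 s.
B: γ = 1/√(1 − 0.7686²) = 1/√0.4093 = 1.563; τ_B = 0.308/1.563 = 0.1970 s.

|τ_A − τ_B| = 0.0815 s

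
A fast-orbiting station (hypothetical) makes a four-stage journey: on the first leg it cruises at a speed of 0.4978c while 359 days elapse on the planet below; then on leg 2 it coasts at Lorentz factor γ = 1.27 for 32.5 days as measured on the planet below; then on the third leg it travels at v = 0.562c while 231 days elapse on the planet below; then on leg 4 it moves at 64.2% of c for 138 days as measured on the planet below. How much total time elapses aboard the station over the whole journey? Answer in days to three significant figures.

τ = 634 days

Leg 1: γ = 1/√(1 − 0.4978²) = 1/√0.7522 = 1.153; τ_1 = 359/1.153 = 311.4 days.
Leg 2: γ = 1.27; τ_2 = 32.5/1.270 = 25.59 days.
Leg 3: γ = 1/√(1 − 0.562²) = 1/√0.6842 = 1.209; τ_3 = 231/1.209 = 191.1 days.
Leg 4: β = 0.642; γ = 1/√(1 − 0.642²) = 1/√0.5878 = 1.304; τ_4 = 138/1.304 = 105.8 days.
Total: 311.4 + 25.59 + 191.1 + 105.8 days.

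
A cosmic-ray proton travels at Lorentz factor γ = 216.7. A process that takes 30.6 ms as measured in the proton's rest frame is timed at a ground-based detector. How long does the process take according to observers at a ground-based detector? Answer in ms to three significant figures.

γ = 216.7
The interval measured in the proton's rest frame is the proper time (both events occur at the same place in that frame); the lab-frame interval is Δt = γτ = 216.7 × 30.6 ms.

Δt = 6630 ms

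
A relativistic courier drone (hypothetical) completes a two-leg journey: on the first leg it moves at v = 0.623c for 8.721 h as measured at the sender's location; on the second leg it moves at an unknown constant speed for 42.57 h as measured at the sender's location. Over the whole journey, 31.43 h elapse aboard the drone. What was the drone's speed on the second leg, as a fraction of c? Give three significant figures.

β = 0.816

Leg 1: γ = 1/√(1 − 0.623²) = 1/√0.6119 = 1.278; τ_1 = 8.721/1.278 = 6.822 h.
Leg 2: speed unknown; τ_2 = 42.57/γ_2.
Total proper time: 6.822 + τ_2 = 31.43, so τ_2 = 31.43 − 6.822 = 24.61 h.
γ_2 = 42.57/24.61 = 1.730; β = √(1 − 1/γ²) = √0.6658.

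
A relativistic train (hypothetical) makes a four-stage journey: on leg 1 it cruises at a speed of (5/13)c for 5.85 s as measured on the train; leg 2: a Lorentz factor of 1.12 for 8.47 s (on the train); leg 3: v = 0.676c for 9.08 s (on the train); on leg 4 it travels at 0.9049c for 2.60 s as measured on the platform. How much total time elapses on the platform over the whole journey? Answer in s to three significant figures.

Leg 1: γ = 1/√(1 − (5/13)²) = 13/12 ≈ 1.083; Δt_1 = 1.083 × 5.85 = 6.337 s.
Leg 2: γ = 1.12; Δt_2 = 1.120 × 8.47 = 9.486 s.
Leg 3: γ = 1/√(1 − 0.676²) = 1/√0.5430 = 1.357; Δt_3 = 1.357 × 9.08 = 12.32 s.
Leg 4: 2.60 s is already measured on the platform.
Total: 6.337 + 9.486 + 12.32 + 2.600 s.

Δt = 30.7 s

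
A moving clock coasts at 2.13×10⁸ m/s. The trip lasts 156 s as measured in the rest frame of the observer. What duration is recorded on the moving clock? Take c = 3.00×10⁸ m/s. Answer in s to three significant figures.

τ = 110 s

β = 2.13×10⁸/3.00×10⁸ = 0.7100; γ = 1/√(1 − 0.7100²) = 1.420
The interval measured in the rest frame of the observer is the dilated one; the clock on the moving clock measures the proper time τ = Δt/γ = 156/1.420 s.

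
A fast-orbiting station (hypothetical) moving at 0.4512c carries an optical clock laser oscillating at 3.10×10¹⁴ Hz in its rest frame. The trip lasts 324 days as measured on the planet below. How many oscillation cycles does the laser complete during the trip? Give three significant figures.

γ = 1/√(1 − 0.4512²) = 1/√0.7964 = 1.121
The oscillator's own cycle count is N = f × τ where τ is the proper time aboard the station. τ = Δt/γ = 324/1.121 = 289.1 days = 2.498×10⁷ s.
N = 3.10×10¹⁴ × 2.498×10⁷ = 7.744×10²¹.

N = 7.74×10²¹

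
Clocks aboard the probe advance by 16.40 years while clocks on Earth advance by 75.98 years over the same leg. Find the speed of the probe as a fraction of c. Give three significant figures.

β = 0.976

The proper time is measured aboard the probe (both events occur at the probe's location); Δt is measured on Earth. γ = Δt/τ = 75.98/16.40 = 4.633.
β = √(1 − 1/γ²) = √(1 − 0.04659) = √0.9534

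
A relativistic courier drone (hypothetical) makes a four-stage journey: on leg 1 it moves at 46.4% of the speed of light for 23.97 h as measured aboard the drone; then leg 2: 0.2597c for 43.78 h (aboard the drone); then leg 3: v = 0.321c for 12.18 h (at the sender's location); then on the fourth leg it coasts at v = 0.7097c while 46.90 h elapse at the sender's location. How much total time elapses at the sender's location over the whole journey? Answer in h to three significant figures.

Δt = 131 h

Leg 1: β = 0.464; γ = 1/√(1 − 0.464²) = 1/√0.7847 = 1.129; Δt_1 = 1.129 × 23.97 = 27.06 h.
Leg 2: γ = 1/√(1 − 0.2597²) = 1/√0.9326 = 1.036; Δt_2 = 1.036 × 43.78 = 45.34 h.
Leg 3: 12.18 h is already measured at the sender's location.
Leg 4: 46.90 h is already measured at the sender's location.
Total: 27.06 + 45.34 + 12.18 + 46.90 h.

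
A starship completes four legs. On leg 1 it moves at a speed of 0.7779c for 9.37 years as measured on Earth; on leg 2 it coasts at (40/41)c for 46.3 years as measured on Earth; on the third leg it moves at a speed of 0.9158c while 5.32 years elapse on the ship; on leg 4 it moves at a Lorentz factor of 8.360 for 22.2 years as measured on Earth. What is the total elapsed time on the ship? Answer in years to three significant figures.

τ = 24.0 years

Leg 1: γ = 1/√(1 − 0.7779²) = 1/√0.3949 = 1.591; τ_1 = 9.37/1.591 = 5.888 years.
Leg 2: γ = 1/√(1 − (40/41)²) = 41/9 ≈ 4.556; τ_2 = 46.3/4.556 = 10.16 years.
Leg 3: 5.32 years is already measured on the ship.
Leg 4: γ = 8.360; τ_4 = 22.2/8.360 = 2.656 years.
Total: 5.888 + 10.16 + 5.320 + 2.656 years.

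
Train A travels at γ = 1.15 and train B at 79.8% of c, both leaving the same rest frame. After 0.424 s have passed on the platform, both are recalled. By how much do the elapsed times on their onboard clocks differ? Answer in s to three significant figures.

A: γ = 1.15; τ_A = 0.424/1.150 = 0.3687 s.
B: β = 0.798; γ = 1/√(1 − 0.798²) = 1/√0.3632 = 1.659; τ_B = 0.424/1.659 = 0.2555 s.

|τ_A − τ_B| = 0.113 s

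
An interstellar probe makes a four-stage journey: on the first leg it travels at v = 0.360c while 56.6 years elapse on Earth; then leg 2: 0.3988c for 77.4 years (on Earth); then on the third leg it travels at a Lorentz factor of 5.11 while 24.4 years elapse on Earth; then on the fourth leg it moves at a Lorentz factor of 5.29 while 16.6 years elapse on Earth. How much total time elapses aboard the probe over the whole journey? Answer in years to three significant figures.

Leg 1: γ = 1/√(1 − 0.360²) = 1/√0.8704 = 1.072; τ_1 = 56.6/1.072 = 52.81 years.
Leg 2: γ = 1/√(1 − 0.3988²) = 1/√0.8410 = 1.090; τ_2 = 77.4/1.090 = 70.98 years.
Leg 3: γ = 5.11; τ_3 = 24.4/5.110 = 4.775 years.
Leg 4: γ = 5.29; τ_4 = 16.6/5.290 = 3.138 years.
Total: 52.81 + 70.98 + 4.775 + 3.138 years.

τ = 132 years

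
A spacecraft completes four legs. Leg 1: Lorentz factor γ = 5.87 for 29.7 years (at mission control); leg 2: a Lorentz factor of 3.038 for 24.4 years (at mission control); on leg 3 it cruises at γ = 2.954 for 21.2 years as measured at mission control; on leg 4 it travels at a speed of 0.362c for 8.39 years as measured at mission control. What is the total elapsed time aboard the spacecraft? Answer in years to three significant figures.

Leg 1: γ = 5.87; τ_1 = 29.7/5.870 = 5.060 years.
Leg 2: γ = 3.038; τ_2 = 24.4/3.038 = 8.032 years.
Leg 3: γ = 2.954; τ_3 = 21.2/2.954 = 7.177 years.
Leg 4: γ = 1/√(1 − 0.362²) = 1/√0.8690 = 1.073; τ_4 = 8.39/1.073 = 7.821 years.
Total: 5.060 + 8.032 + 7.177 + 7.821 years.

τ = 28.1 years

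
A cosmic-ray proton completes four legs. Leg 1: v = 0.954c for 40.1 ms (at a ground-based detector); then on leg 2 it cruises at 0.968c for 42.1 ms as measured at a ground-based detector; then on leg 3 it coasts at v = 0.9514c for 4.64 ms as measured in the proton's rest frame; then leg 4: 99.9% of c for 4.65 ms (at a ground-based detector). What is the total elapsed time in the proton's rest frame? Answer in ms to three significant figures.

Leg 1: γ = 1/√(1 − 0.954²) = 1/√0.08988 = 3.335; τ_1 = 40.1/3.335 = 12.02 ms.
Leg 2: γ = 1/√(1 − 0.968²) = 1/√0.06298 = 3.985; τ_2 = 42.1/3.985 = 10.57 ms.
Leg 3: 4.64 ms is already measured in the proton's rest frame.
Leg 4: β = 0.999; γ = 1/√(1 − 0.999²) = 1/√0.001999 = 22.37; τ_4 = 4.65/22.37 = 0.2079 ms.
Total: 12.02 + 10.57 + 4.640 + 0.2079 ms.

τ = 27.4 ms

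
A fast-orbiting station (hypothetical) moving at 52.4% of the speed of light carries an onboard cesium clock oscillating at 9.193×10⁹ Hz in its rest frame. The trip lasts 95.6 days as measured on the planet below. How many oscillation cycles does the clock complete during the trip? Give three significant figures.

β = 0.524; γ = 1/√(1 − 0.524²) = 1/√0.7254 = 1.174
The oscillator's own cycle count is N = f × τ where τ is the proper time aboard the station. τ = Δt/γ = 95.6/1.174 = 81.42 days = 7.035×10⁶ s.
N = 9.193×10⁹ × 7.035×10⁶ = 6.467×10¹⁶.

N = 6.47×10¹⁶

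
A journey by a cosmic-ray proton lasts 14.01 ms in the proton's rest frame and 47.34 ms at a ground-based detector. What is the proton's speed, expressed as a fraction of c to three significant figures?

The proper time is measured in the proton's rest frame (both events occur at the proton's location); Δt is measured at a ground-based detector. γ = Δt/τ = 47.34/14.01 = 3.379.
β = √(1 − 1/γ²) = √(1 − 0.08758) = √0.9124

β = 0.955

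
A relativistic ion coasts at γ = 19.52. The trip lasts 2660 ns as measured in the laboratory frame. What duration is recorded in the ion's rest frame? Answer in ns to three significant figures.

τ = 136 ns

γ = 19.52
The interval measured in the laboratory frame is the dilated one; the clock in the ion's rest frame measures the proper time τ = Δt/γ = 2660/19.52 ns.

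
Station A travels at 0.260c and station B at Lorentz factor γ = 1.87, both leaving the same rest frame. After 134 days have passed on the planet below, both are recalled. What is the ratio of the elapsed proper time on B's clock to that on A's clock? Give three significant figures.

τ_B/τ_A = 0.554

A: γ = 1/√(1 − 0.260²) = 1/√0.9324 = 1.036. B: γ = 1.87.
τ_A/τ_B = γ_B/γ_A = 1.870/1.036 = 1.806, so τ_B/τ_A = 0.5538.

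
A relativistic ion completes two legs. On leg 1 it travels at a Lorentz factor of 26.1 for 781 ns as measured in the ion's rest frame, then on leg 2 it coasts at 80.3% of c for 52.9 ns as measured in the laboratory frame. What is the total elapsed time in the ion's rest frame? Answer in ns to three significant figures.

τ = 813 ns

Leg 1: 781 ns is already measured in the ion's rest frame.
Leg 2: β = 0.803; γ = 1/√(1 − 0.803²) = 1/√0.3552 = 1.678; τ_2 = 52.9/1.678 = 31.53 ns.
Total: 781.0 + 31.53 ns.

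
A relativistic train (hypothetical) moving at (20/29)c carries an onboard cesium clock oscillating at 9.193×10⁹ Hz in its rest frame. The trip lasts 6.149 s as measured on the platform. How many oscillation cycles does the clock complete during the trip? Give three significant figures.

γ = 1/√(1 − (20/29)²) = 29/21 ≈ 1.381
The oscillator's own cycle count is N = f × τ where τ is the proper time on the train. τ = Δt/γ = 6.149/1.381 = 4.453 s = 4.453×10⁰ s.
N = 9.193×10⁹ × 4.453×10⁰ = 4.093×10¹⁰.

N = 4.09×10¹⁰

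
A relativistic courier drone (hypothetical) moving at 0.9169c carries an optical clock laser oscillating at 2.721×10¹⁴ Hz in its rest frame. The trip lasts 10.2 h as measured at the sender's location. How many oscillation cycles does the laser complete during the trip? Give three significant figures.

γ = 1/√(1 − 0.9169²) = 1/√0.1593 = 2.506
The oscillator's own cycle count is N = f × τ where τ is the proper time aboard the drone. τ = Δt/γ = 10.2/2.506 = 4.071 h = 1.466×10⁴ s.
N = 2.721×10¹⁴ × 1.466×10⁴ = 3.988×10¹⁸.

N = 3.99×10¹⁸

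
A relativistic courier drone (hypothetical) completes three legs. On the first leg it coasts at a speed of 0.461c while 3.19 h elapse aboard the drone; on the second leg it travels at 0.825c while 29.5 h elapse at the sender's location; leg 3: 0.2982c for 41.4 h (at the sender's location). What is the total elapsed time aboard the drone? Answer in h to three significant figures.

τ = 59.4 h

Leg 1: 3.19 h is already measured aboard the drone.
Leg 2: γ = 1/√(1 − 0.825²) = 1/√0.3194 = 1.769; τ_2 = 29.5/1.769 = 16.67 h.
Leg 3: γ = 1/√(1 − 0.2982²) = 1/√0.9111 = 1.048; τ_3 = 41.4/1.048 = 39.52 h.
Total: 3.190 + 16.67 + 39.52 h.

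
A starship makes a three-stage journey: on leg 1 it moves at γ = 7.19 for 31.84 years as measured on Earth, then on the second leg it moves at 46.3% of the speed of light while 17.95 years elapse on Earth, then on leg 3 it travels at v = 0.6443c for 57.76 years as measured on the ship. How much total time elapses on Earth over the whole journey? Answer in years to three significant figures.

Leg 1: 31.84 years is already measured on Earth.
Leg 2: 17.95 years is already measured on Earth.
Leg 3: γ = 1/√(1 − 0.6443²) = 1/√0.5849 = 1.308; Δt_3 = 1.308 × 57.76 = 75.53 years.
Total: 31.84 + 17.95 + 75.53 years.

Δt = 125 years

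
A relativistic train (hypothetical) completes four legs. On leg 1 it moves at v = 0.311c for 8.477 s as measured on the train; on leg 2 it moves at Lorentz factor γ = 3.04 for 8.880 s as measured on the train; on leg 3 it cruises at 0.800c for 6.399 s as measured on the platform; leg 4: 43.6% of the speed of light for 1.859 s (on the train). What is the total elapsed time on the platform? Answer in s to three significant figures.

Δt = 44.4 s

Leg 1: γ = 1/√(1 − 0.311²) = 1/√0.9033 = 1.052; Δt_1 = 1.052 × 8.477 = 8.919 s.
Leg 2: γ = 3.04; Δt_2 = 3.040 × 8.880 = 27.00 s.
Leg 3: 6.399 s is already measured on the platform.
Leg 4: β = 0.436; γ = 1/√(1 − 0.436²) = 1/√0.8099 = 1.111; Δt_4 = 1.111 × 1.859 = 2.066 s.
Total: 8.919 + 27.00 + 6.399 + 2.066 s.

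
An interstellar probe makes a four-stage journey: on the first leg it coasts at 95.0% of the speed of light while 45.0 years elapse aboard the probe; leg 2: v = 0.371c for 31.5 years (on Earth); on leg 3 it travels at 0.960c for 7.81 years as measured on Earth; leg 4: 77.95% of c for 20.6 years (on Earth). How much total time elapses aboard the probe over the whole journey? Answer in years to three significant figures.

Leg 1: 45.0 years is already measured aboard the probe.
Leg 2: γ = 1/√(1 − 0.371²) = 1/√0.8624 = 1.077; τ_2 = 31.5/1.077 = 29.25 years.
Leg 3: γ = 1/√(1 − 0.960²) = 25/7 ≈ 3.571; τ_3 = 7.81/3.571 = 2.187 years.
Leg 4: β = 0.7795; γ = 1/√(1 − 0.7795²) = 1/√0.3924 = 1.596; τ_4 = 20.6/1.596 = 12.90 years.
Total: 45.00 + 29.25 + 2.187 + 12.90 years.

τ = 89.3 years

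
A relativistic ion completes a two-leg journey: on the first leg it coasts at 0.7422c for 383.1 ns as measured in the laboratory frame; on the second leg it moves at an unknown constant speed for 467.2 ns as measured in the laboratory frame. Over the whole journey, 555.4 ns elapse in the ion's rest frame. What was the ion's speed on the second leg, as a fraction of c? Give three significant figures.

β = 0.769

Leg 1: γ = 1/√(1 − 0.7422²) = 1/√0.4491 = 1.492; τ_1 = 383.1/1.492 = 256.7 ns.
Leg 2: speed unknown; τ_2 = 467.2/γ_2.
Total proper time: 256.7 + τ_2 = 555.4, so τ_2 = 555.4 − 256.7 = 298.7 ns.
γ_2 = 467.2/298.7 = 1.564; β = √(1 − 1/γ²) = √0.5914.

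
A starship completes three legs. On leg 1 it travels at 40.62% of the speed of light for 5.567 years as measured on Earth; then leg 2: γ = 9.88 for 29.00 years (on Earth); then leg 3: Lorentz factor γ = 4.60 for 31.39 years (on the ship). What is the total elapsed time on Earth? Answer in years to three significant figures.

Leg 1: 5.567 years is already measured on Earth.
Leg 2: 29.00 years is already measured on Earth.
Leg 3: γ = 4.60; Δt_3 = 4.600 × 31.39 = 144.4 years.
Total: 5.567 + 29.00 + 144.4 years.

Δt = 179 years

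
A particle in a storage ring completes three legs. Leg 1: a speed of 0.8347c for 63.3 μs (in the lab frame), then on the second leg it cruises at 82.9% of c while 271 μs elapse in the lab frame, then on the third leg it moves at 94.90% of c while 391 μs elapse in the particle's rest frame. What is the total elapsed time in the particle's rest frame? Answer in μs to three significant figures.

τ = 577 μs

Leg 1: γ = 1/√(1 − 0.8347²) = 1/√0.3033 = 1.816; τ_1 = 63.3/1.816 = 34.86 μs.
Leg 2: β = 0.829; γ = 1/√(1 − 0.829²) = 1/√0.3128 = 1.788; τ_2 = 271/1.788 = 151.6 μs.
Leg 3: 391 μs is already measured in the particle's rest frame.
Total: 34.86 + 151.6 + 391.0 μs.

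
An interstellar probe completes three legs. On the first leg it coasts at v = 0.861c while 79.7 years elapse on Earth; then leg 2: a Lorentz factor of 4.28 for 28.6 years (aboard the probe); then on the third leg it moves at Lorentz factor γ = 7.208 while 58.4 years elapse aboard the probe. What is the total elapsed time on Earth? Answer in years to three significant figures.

Δt = 623 years

Leg 1: 79.7 years is already measured on Earth.
Leg 2: γ = 4.28; Δt_2 = 4.280 × 28.6 = 122.4 years.
Leg 3: γ = 7.208; Δt_3 = 7.208 × 58.4 = 420.9 years.
Total: 79.70 + 122.4 + 420.9 years.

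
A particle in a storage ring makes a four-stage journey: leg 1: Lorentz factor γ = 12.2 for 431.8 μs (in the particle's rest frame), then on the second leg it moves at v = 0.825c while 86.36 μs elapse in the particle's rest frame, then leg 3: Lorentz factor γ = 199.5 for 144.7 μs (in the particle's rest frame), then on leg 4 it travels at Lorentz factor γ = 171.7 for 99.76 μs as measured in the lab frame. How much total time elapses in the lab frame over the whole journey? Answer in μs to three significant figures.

Leg 1: γ = 12.2; Δt_1 = 12.20 × 431.8 = 5268 μs.
Leg 2: γ = 1/√(1 − 0.825²) = 1/√0.3194 = 1.769; Δt_2 = 1.769 × 86.36 = 152.8 μs.
Leg 3: γ = 199.5; Δt_3 = 199.5 × 144.7 = 2.887×10⁴ μs.
Leg 4: 99.76 μs is already measured in the lab frame.
Total: 5268 + 152.8 + 2.887×10⁴ + 99.76 μs.

Δt = 3.44×10⁴ μs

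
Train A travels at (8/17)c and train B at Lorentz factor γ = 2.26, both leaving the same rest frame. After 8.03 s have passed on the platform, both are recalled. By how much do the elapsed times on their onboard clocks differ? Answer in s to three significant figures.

|τ_A − τ_B| = 3.53 s

A: γ = 1/√(1 − (8/17)²) = 17/15 ≈ 1.133; τ_A = 8.03/1.133 = 7.085 s.
B: γ = 2.26; τ_B = 8.03/2.260 = 3.553 s.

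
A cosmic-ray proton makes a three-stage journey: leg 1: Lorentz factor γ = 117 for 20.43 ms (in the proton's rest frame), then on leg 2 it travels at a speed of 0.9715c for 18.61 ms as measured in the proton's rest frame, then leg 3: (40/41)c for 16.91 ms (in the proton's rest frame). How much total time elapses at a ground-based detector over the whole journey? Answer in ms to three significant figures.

Δt = 2550 ms

Leg 1: γ = 117; Δt_1 = 117.0 × 20.43 = 2390 ms.
Leg 2: γ = 1/√(1 − 0.9715²) = 1/√0.05619 = 4.219; Δt_2 = 4.219 × 18.61 = 78.51 ms.
Leg 3: γ = 1/√(1 − (40/41)²) = 41/9 ≈ 4.556; Δt_3 = 4.556 × 16.91 = 77.03 ms.
Total: 2390 + 78.51 + 77.03 ms.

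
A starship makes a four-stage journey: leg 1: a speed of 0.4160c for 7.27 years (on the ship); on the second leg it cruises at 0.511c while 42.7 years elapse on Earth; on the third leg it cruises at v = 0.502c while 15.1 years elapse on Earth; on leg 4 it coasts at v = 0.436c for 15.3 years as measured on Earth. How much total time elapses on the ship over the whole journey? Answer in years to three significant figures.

Leg 1: 7.27 years is already measured on the ship.
Leg 2: γ = 1/√(1 − 0.511²) = 1/√0.7389 = 1.163; τ_2 = 42.7/1.163 = 36.70 years.
Leg 3: γ = 1/√(1 − 0.502²) = 1/√0.7480 = 1.156; τ_3 = 15.1/1.156 = 13.06 years.
Leg 4: γ = 1/√(1 − 0.436²) = 1/√0.8099 = 1.111; τ_4 = 15.3/1.111 = 13.77 years.
Total: 7.270 + 36.70 + 13.06 + 13.77 years.

τ = 70.8 years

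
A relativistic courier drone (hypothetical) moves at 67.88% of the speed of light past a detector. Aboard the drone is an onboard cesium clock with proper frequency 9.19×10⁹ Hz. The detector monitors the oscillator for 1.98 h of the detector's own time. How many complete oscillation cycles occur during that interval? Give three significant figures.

β = 0.6788; γ = 1/√(1 − 0.6788²) = 1/√0.5392 = 1.362
During 1.98 h of lab time, the oscillator's proper time advances by τ = Δt/γ = 1.98/1.362 = 1.454 h = 5.234×10³ s.
N = f × τ = 9.19×10⁹ × 5.234×10³ = 4.810×10¹³.

N = 4.81×10¹³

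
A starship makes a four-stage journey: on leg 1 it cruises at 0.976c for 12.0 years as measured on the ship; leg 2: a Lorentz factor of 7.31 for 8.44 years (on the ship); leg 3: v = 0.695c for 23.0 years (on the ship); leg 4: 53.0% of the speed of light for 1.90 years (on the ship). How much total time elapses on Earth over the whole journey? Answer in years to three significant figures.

Leg 1: γ = 1/√(1 − 0.976²) = 1/√0.04742 = 4.592; Δt_1 = 4.592 × 12.0 = 55.10 years.
Leg 2: γ = 7.31; Δt_2 = 7.310 × 8.44 = 61.70 years.
Leg 3: γ = 1/√(1 − 0.695²) = 1/√0.5170 = 1.391; Δt_3 = 1.391 × 23.0 = 31.99 years.
Leg 4: β = 0.530; γ = 1/√(1 − 0.530²) = 1/√0.7191 = 1.179; Δt_4 = 1.179 × 1.90 = 2.241 years.
Total: 55.10 + 61.70 + 31.99 + 2.241 years.

Δt = 151 years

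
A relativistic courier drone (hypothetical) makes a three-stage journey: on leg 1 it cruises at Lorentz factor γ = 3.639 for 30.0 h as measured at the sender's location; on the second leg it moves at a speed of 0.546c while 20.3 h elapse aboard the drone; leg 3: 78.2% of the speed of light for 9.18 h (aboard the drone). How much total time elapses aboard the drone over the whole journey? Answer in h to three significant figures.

Leg 1: γ = 3.639; τ_1 = 30.0/3.639 = 8.244 h.
Leg 2: 20.3 h is already measured aboard the drone.
Leg 3: 9.18 h is already measured aboard the drone.
Total: 8.244 + 20.30 + 9.180 h.

τ = 37.7 h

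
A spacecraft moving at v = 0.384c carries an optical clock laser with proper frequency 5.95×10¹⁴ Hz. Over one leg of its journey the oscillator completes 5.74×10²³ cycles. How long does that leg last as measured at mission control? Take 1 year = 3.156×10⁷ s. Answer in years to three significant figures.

Δt = 33.1 years

γ = 1/√(1 − 0.384²) = 1/√0.8525 = 1.083
Proper time for N cycles: τ = N/f = 5.74×10²³/(5.95×10¹⁴) = 9.647×10⁸ s = 30.57 years.
Lab-frame duration Δt = γτ = 1.083 × 30.57 = 33.11 years.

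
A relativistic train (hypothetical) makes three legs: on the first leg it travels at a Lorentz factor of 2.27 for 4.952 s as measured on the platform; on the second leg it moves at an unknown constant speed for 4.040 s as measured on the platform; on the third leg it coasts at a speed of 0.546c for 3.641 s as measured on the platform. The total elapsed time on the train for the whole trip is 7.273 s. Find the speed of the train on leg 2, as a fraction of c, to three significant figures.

Leg 1: γ = 2.27; τ_1 = 4.952/2.270 = 2.181 s.
Leg 2: speed unknown; τ_2 = 4.040/γ_2.
Leg 3: γ = 1/√(1 − 0.546²) = 1/√0.7019 = 1.194; τ_3 = 3.641/1.194 = 3.050 s.
Total proper time: 2.181 + τ_2 + 3.050 = 7.273, so τ_2 = 7.273 − 5.232 = 2.041 s.
γ_2 = 4.040/2.041 = 1.979; β = √(1 − 1/γ²) = √0.7447.

β = 0.863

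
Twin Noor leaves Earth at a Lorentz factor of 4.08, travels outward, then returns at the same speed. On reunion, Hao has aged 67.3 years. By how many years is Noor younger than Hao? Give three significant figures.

γ = 4.08
Noor's elapsed proper time: τ = 67.3/4.080 = 16.50 years.
Age gap = Δt − τ = 67.3 − 16.50 years.

Δt − τ = 50.8 years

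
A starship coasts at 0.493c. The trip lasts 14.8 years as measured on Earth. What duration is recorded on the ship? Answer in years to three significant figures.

τ = 12.9 years

γ = 1/√(1 − 0.493²) = 1/√0.7570 = 1.149
The interval measured on Earth is the dilated one; the clock on the ship measures the proper time τ = Δt/γ = 14.8/1.149 years.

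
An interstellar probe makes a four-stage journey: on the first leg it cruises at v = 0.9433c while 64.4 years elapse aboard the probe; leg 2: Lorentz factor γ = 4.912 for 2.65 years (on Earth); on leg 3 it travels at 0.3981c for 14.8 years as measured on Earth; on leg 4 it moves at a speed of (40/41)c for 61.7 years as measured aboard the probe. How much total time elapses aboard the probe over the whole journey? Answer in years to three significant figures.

Leg 1: 64.4 years is already measured aboard the probe.
Leg 2: γ = 4.912; τ_2 = 2.65/4.912 = 0.5395 years.
Leg 3: γ = 1/√(1 − 0.3981²) = 1/√0.8415 = 1.090; τ_3 = 14.8/1.090 = 13.58 years.
Leg 4: 61.7 years is already measured aboard the probe.
Total: 64.40 + 0.5395 + 13.58 + 61.70 years.

τ = 140 years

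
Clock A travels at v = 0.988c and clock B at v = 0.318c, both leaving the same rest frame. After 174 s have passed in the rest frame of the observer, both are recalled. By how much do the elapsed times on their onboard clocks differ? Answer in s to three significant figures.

|τ_A − τ_B| = 138 s

A: γ = 1/√(1 − 0.988²) = 1/√0.02386 = 6.474; τ_A = 174/6.474 = 26.87 s.
B: γ = 1/√(1 − 0.318²) = 1/√0.8989 = 1.055; τ_B = 174/1.055 = 165.0 s.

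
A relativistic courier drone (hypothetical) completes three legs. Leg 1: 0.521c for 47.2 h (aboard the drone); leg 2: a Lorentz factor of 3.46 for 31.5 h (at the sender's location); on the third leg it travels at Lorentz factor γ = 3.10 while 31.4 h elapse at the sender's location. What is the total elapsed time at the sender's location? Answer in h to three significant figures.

Leg 1: γ = 1/√(1 − 0.521²) = 1/√0.7286 = 1.172; Δt_1 = 1.172 × 47.2 = 55.30 h.
Leg 2: 31.5 h is already measured at the sender's location.
Leg 3: 31.4 h is already measured at the sender's location.
Total: 55.30 + 31.50 + 31.40 h.

Δt = 118 h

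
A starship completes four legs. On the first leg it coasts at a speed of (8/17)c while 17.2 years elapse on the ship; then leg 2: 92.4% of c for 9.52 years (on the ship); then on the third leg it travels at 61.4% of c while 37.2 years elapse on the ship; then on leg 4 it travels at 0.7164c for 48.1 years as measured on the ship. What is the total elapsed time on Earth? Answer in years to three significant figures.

Δt = 160 years

Leg 1: γ = 1/√(1 − (8/17)²) = 17/15 ≈ 1.133; Δt_1 = 1.133 × 17.2 = 19.49 years.
Leg 2: β = 0.924; γ = 1/√(1 − 0.924²) = 1/√0.1462 = 2.615; Δt_2 = 2.615 × 9.52 = 24.90 years.
Leg 3: β = 0.614; γ = 1/√(1 − 0.614²) = 1/√0.6230 = 1.267; Δt_3 = 1.267 × 37.2 = 47.13 years.
Leg 4: γ = 1/√(1 − 0.7164²) = 1/√0.4868 = 1.433; Δt_4 = 1.433 × 48.1 = 68.94 years.
Total: 19.49 + 24.90 + 47.13 + 68.94 years.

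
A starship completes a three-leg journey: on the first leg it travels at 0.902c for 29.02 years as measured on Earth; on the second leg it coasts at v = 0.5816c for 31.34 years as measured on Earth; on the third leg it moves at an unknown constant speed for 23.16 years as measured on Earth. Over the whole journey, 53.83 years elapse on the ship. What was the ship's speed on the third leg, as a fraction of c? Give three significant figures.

Leg 1: γ = 1/√(1 − 0.902²) = 1/√0.1864 = 2.316; τ_1 = 29.02/2.316 = 12.53 years.
Leg 2: γ = 1/√(1 − 0.5816²) = 1/√0.6617 = 1.229; τ_2 = 31.34/1.229 = 25.49 years.
Leg 3: speed unknown; τ_3 = 23.16/γ_3.
Total proper time: 12.53 + 25.49 + τ_3 = 53.83, so τ_3 = 53.83 − 38.02 = 15.81 years.
γ_3 = 23.16/15.81 = 1.465; β = √(1 − 1/γ²) = √0.5342.

β = 0.731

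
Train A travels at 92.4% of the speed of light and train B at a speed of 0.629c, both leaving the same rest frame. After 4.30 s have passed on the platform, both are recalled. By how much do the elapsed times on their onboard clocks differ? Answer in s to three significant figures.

|τ_A − τ_B| = 1.70 s

A: β = 0.924; γ = 1/√(1 − 0.924²) = 1/√0.1462 = 2.615; τ_A = 4.30/2.615 = 1.644 s.
B: γ = 1/√(1 − 0.629²) = 1/√0.6044 = 1.286; τ_B = 4.30/1.286 = 3.343 s.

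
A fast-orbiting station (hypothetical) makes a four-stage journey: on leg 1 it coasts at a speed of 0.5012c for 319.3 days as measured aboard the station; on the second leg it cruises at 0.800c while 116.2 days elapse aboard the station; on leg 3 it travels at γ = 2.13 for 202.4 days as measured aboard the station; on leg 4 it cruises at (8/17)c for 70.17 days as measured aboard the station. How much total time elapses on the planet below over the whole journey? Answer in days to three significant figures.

Δt = 1070 days

Leg 1: γ = 1/√(1 − 0.5012²) = 1/√0.7488 = 1.156; Δt_1 = 1.156 × 319.3 = 369.0 days.
Leg 2: γ = 1/√(1 − 0.800²) = 5/3 ≈ 1.667; Δt_2 = 1.667 × 116.2 = 193.7 days.
Leg 3: γ = 2.13; Δt_3 = 2.130 × 202.4 = 431.1 days.
Leg 4: γ = 1/√(1 − (8/17)²) = 17/15 ≈ 1.133; Δt_4 = 1.133 × 70.17 = 79.53 days.
Total: 369.0 + 193.7 + 431.1 + 79.53 days.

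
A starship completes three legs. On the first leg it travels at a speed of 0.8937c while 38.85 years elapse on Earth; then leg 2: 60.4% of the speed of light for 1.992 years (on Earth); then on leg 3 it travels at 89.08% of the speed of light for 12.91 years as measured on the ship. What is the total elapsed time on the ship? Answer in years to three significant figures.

τ = 31.9 years

Leg 1: γ = 1/√(1 − 0.8937²) = 1/√0.2013 = 2.229; τ_1 = 38.85/2.229 = 17.43 years.
Leg 2: β = 0.604; γ = 1/√(1 − 0.604²) = 1/√0.6352 = 1.255; τ_2 = 1.992/1.255 = 1.588 years.
Leg 3: 12.91 years is already measured on the ship.
Total: 17.43 + 1.588 + 12.91 years.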